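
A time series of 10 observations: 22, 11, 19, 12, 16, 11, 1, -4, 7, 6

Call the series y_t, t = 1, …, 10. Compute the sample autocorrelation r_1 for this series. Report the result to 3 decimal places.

Mean ȳ = (22 + 11 + 19 + 12 + 16 + 11 + 1 − 4 + 7 + 6)/10 = 10.1000
Numerator Σ_{t=1}^{9}(y_t−ȳ)(y_{t+1}−ȳ) = 228.6900
Denominator Σ(y_t−ȳ)² = 568.9000
r_1 = 228.6900 / 568.9000 = 0.402

0.402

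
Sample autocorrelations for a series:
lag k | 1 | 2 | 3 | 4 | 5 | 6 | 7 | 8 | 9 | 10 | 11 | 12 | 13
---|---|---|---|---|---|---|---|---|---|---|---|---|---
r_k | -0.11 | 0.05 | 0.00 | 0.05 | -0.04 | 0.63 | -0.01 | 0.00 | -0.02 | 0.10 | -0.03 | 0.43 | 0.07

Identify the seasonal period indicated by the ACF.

The largest autocorrelation is r_6 = 0.63, with a weaker echo at lag 12 (0.43); the remaining lags stay at or below 0.10.
The dominant spike at lag 6 indicates a seasonal period of 6.

6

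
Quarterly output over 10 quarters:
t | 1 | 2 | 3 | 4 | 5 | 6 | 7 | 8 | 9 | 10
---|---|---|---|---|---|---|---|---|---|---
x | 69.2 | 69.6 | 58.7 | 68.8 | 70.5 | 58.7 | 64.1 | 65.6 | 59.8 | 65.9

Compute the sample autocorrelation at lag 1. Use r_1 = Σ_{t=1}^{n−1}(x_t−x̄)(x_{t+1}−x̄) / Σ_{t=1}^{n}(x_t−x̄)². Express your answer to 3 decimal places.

Mean x̄ = (69.2 + 69.6 + 58.7 + 68.8 + 70.5 + 58.7 + 64.1 + 65.6 + 59.8 + 65.9)/10 = 65.0900
Numerator Σ_{t=1}^{9}(x_t−x̄)(x_{t+1}−x̄) = -49.6501
Denominator Σ(x_t−x̄)² = 191.8090
r_1 = -49.6501 / 191.8090 = -0.259

-0.259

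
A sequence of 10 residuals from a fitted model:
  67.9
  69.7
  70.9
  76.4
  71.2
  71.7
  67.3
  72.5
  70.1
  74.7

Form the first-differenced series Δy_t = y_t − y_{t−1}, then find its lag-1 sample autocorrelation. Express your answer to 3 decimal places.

First differences Δy: 1.8, 1.2, 5.5, -5.2, 0.5, -4.4, 5.2, -2.4, 4.6
Mean of differences = 0.7556
Numerator Σ(Δy_t−Δȳ)(Δy_{t+1}−Δȳ) = -71.9131
Denominator Σ(Δy_t−Δȳ)² = 130.4022
r_1(Δy) = -71.9131 / 130.4022 = -0.551

-0.551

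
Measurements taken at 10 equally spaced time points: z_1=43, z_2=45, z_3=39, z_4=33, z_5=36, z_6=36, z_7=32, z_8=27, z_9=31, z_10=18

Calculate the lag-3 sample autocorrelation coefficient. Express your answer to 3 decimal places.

Mean z̄ = (43 + 45 + 39 + 33 + 36 + 36 + 32 + 27 + 31 + 18)/10 = 34.0000
Σ(z_t−z̄)(z_{t+3}−z̄) = (-9.0000) + (22.0000) + (10.0000) + (2.0000) + (-14.0000) + (-6.0000) + (32.0000) = 37.0000
Denominator Σ(z_t−z̄)² = 554.0000
r_3 = 37.0000 / 554.0000 = 0.067

0.067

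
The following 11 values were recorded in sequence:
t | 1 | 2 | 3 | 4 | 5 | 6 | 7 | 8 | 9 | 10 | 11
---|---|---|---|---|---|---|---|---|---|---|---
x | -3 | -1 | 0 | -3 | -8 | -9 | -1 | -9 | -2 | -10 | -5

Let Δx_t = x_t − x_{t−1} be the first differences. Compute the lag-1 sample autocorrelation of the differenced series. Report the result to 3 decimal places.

First differences Δx: 2, 1, -3, -5, -1, 8, -8, 7, -8, 5
Mean of differences = -0.2000
Numerator Σ(Δx_t−Δx̄)(Δx_{t+1}−Δx̄) = -206.8400
Denominator Σ(Δx_t−Δx̄)² = 305.6000
r_1(Δx) = -206.8400 / 305.6000 = -0.677

-0.677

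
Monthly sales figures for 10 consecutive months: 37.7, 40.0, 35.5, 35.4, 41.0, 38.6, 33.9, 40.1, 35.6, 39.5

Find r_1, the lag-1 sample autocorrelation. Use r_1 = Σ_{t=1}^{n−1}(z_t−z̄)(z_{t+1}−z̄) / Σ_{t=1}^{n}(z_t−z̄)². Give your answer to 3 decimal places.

-0.472

Mean z̄ = (37.7 + 40.0 + 35.5 + 35.4 + 41.0 + 38.6 + 33.9 + 40.1 + 35.6 + 39.5)/10 = 37.7300
Numerator Σ_{t=1}^{9}(z_t−z̄)(z_{t+1}−z̄) = -25.9359
Denominator Σ(z_t−z̄)² = 54.9610
r_1 = -25.9359 / 54.9610 = -0.472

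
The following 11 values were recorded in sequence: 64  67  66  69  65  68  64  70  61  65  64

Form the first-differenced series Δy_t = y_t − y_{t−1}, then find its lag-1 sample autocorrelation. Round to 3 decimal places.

-0.825

First differences Δy: 3, -1, 3, -4, 3, -4, 6, -9, 4, -1
Mean of differences = 0.0000
Numerator Σ(Δy_t−Δȳ)(Δy_{t+1}−Δȳ) = -160.0000
Denominator Σ(Δy_t−Δȳ)² = 194.0000
r_1(Δy) = -160.0000 / 194.0000 = -0.825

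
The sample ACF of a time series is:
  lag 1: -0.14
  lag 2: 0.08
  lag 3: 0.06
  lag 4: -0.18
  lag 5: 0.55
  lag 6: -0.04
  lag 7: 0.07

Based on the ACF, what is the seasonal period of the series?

5

The largest autocorrelation is r_5 = 0.55; the remaining lags stay at or below 0.08.
The dominant spike at lag 5 indicates a seasonal period of 5.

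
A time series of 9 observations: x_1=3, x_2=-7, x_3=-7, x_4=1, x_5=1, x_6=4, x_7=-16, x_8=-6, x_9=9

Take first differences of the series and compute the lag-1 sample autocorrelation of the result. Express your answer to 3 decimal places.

-0.125

First differences Δx: -10, 0, 8, 0, 3, -20, 10, 15
Mean of differences = 0.7500
Numerator Σ(Δx_t−Δx̄)(Δx_{t+1}−Δx̄) = -111.3125
Denominator Σ(Δx_t−Δx̄)² = 893.5000
r_1(Δx) = -111.3125 / 893.5000 = -0.125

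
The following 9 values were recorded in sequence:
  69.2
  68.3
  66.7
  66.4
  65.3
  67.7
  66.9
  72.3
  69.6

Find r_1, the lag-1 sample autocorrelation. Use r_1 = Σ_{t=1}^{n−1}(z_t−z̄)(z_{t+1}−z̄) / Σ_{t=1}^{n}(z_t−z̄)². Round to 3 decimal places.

Mean z̄ = (69.2 + 68.3 + 66.7 + 66.4 + 65.3 + 67.7 + 66.9 + 72.3 + 69.6)/9 = 68.0444
Numerator Σ_{t=1}^{8}(z_t−z̄)(z_{t+1}−z̄) = 9.7647
Denominator Σ(z_t−z̄)² = 35.4022
r_1 = 9.7647 / 35.4022 = 0.276

0.276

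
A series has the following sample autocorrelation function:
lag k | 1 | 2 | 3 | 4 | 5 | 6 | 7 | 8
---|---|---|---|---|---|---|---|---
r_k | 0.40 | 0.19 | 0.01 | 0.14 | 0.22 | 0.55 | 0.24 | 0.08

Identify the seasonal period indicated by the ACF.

The largest autocorrelation is r_6 = 0.55; the remaining lags stay at or below 0.40. The elevated value at lag 1 (0.40), dropping to 0.19 at lag 2, reflects decaying short-term dependence rather than seasonality.
The dominant spike at lag 6 indicates a seasonal period of 6.

6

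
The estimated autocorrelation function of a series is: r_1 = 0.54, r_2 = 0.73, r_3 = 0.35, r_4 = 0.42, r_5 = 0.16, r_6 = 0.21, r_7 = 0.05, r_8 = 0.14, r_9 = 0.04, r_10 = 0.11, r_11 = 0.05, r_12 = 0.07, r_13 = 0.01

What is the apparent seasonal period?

The largest autocorrelation is r_2 = 0.73; the remaining lags stay at or below 0.54.
The dominant spike at lag 2 indicates a seasonal period of 2.

2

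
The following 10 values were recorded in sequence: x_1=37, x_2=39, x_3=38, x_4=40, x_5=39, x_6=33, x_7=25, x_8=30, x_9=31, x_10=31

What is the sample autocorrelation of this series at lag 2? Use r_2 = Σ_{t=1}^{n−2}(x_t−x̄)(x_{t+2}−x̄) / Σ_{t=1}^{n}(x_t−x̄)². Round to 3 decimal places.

0.237

Mean x̄ = (37 + 39 + 38 + 40 + 39 + 33 + 25 + 30 + 31 + 31)/10 = 34.3000
Numerator Σ_{t=1}^{8}(x_t−x̄)(x_{t+2}−x̄) = 53.5200
Denominator Σ(x_t−x̄)² = 226.1000
r_2 = 53.5200 / 226.1000 = 0.237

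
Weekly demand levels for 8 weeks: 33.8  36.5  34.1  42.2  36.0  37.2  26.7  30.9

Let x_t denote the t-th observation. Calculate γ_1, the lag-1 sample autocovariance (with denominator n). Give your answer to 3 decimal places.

Mean x̄ = (33.8 + 36.5 + 34.1 + 42.2 + 36.0 + 37.2 + 26.7 + 30.9)/8 = 34.6750
Σ_{t=1}^{7}(x_t−x̄)(x_{t+1}−x̄) = 16.3119
γ_1 = 16.3119 / 8 = 2.039

2.039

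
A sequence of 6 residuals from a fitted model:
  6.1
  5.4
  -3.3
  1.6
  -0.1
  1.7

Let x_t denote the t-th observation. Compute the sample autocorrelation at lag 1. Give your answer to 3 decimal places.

-0.015

Mean x̄ = (6.1 + 5.4 − 3.3 + 1.6 − 0.1 + 1.7)/6 = 1.9000
Deviations from mean: 4.2000, 3.5000, -5.2000, -0.3000, -2.0000, -0.2000
Numerator Σ_{t=1}^{5}(x_t−x̄)(x_{t+1}−x̄) = -0.9400
Denominator Σ(x_t−x̄)² = 61.0600
r_1 = -0.9400 / 61.0600 = -0.015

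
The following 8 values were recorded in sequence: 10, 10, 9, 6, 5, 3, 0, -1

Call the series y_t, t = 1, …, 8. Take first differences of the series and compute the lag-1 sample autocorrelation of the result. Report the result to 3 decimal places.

-0.153

First differences Δy: 0, -1, -3, -1, -2, -3, -1
Mean of differences = -1.5714
Numerator Σ(Δy_t−Δȳ)(Δy_{t+1}−Δȳ) = -1.1837
Denominator Σ(Δy_t−Δȳ)² = 7.7143
r_1(Δy) = -1.1837 / 7.7143 = -0.153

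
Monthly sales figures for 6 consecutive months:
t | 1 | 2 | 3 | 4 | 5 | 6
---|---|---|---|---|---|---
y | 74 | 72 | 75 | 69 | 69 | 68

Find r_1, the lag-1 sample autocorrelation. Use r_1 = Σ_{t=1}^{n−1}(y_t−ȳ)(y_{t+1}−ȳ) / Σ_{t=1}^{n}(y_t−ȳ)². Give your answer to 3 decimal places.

Mean ȳ = (74 + 72 + 75 + 69 + 69 + 68)/6 = 71.1667
Deviations from mean: 2.8333, 0.8333, 3.8333, -2.1667, -2.1667, -3.1667
Numerator Σ_{t=1}^{5}(y_t−ȳ)(y_{t+1}−ȳ) = 8.8056
Denominator Σ(y_t−ȳ)² = 42.8333
r_1 = 8.8056 / 42.8333 = 0.206

0.206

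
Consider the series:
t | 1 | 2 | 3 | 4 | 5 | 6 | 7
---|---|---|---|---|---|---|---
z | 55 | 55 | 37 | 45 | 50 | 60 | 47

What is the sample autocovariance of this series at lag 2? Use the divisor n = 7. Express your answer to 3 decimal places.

-20.373

Mean z̄ = (55 + 55 + 37 + 45 + 50 + 60 + 47)/7 = 49.8571
Σ_{t=1}^{5}(z_t−z̄)(z_{t+2}−z̄) = -142.6122
γ_2 = -142.6122 / 7 = -20.373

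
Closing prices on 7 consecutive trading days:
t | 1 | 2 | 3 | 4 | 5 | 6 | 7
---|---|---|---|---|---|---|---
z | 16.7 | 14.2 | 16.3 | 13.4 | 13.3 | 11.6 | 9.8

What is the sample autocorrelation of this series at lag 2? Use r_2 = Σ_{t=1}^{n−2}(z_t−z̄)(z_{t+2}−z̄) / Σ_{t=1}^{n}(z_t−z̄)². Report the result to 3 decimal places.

0.250

Mean z̄ = (16.7 + 14.2 + 16.3 + 13.4 + 13.3 + 11.6 + 9.8)/7 = 13.6143
Deviations from mean: 3.0857, 0.5857, 2.6857, -0.2143, -0.3143, -2.0143, -3.8143
Numerator Σ_{t=1}^{5}(z_t−z̄)(z_{t+2}−z̄) = 8.9482
Denominator Σ(z_t−z̄)² = 35.8286
r_2 = 8.9482 / 35.8286 = 0.250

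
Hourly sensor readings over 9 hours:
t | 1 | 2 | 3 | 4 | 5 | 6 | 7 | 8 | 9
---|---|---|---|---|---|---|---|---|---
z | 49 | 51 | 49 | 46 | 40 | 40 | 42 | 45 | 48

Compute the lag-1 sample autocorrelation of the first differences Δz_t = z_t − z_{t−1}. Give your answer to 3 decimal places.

First differences Δz: 2, -2, -3, -6, 0, 2, 3, 3
Mean of differences = -0.1250
Numerator Σ(Δz_t−Δz̄)(Δz_{t+1}−Δz̄) = 34.2344
Denominator Σ(Δz_t−Δz̄)² = 74.8750
r_1(Δz) = 34.2344 / 74.8750 = 0.457

0.457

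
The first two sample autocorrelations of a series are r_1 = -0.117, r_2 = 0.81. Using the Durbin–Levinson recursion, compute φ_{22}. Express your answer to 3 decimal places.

0.807

φ_{22} = (r_2 − r_1²) / (1 − r_1²)
r_1² = (-0.117)² = 0.013689
Numerator = 0.81 − 0.0137 = 0.7963; denominator = 1 − 0.0137 = 0.9863
φ_{22} = 0.7963 / 0.9863 = 0.807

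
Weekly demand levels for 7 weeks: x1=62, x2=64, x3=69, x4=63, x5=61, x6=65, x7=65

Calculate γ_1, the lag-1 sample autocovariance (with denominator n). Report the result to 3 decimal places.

Mean x̄ = (62 + 64 + 69 + 63 + 61 + 65 + 65)/7 = 64.1429
Σ_{t=1}^{6}(x_t−x̄)(x_{t+1}−x̄) = -4.3061
γ_1 = -4.3061 / 7 = -0.615

-0.615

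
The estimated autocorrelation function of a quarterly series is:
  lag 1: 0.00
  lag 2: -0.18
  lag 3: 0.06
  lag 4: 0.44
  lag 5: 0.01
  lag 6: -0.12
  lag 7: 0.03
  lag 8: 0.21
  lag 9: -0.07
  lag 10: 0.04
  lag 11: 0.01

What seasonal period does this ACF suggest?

The largest autocorrelation is r_4 = 0.44, with a weaker echo at lag 8 (0.21); the remaining lags stay at or below 0.06.
The dominant spike at lag 4 indicates a seasonal period of 4.

4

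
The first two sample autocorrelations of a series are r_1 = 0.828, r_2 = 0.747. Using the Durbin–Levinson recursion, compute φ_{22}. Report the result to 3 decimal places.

φ_{22} = (r_2 − r_1²) / (1 − r_1²)
r_1² = (0.828)² = 0.685584
Numerator = 0.747 − 0.6856 = 0.0614; denominator = 1 − 0.6856 = 0.3144
φ_{22} = 0.0614 / 0.3144 = 0.195

0.195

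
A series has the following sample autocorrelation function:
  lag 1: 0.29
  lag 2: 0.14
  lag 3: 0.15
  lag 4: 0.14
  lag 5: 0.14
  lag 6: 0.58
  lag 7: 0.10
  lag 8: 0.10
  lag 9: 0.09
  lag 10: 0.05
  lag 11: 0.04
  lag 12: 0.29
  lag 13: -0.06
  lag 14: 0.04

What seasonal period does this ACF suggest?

The largest autocorrelation is r_6 = 0.58; the remaining lags stay at or below 0.29. The elevated value at lag 1 (0.29), dropping to 0.14 at lag 2, reflects decaying short-term dependence rather than seasonality.
The dominant spike at lag 6 indicates a seasonal period of 6.

6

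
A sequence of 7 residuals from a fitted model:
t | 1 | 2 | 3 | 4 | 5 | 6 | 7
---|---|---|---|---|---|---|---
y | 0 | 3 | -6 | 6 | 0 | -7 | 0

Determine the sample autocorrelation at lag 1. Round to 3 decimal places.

-0.443

Mean ȳ = (0 + 3 − 6 + 6 + 0 − 7 + 0)/7 = -0.5714
Deviations from mean: 0.5714, 3.5714, -5.4286, 6.5714, 0.5714, -6.4286, 0.5714
Σ(y_t−ȳ)(y_{t+1}−ȳ) = (2.0408) + (-19.3878) + (-35.6735) + (3.7551) + (-3.6735) + (-3.6735) = -56.6122
Denominator Σ(y_t−ȳ)² = 127.7143
r_1 = -56.6122 / 127.7143 = -0.443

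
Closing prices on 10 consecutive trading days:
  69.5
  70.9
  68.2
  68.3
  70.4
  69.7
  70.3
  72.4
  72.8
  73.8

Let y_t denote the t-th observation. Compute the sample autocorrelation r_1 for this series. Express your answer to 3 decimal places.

0.503

Mean ȳ = (69.5 + 70.9 + 68.2 + 68.3 + 70.4 + 69.7 + 70.3 + 72.4 + 72.8 + 73.8)/10 = 70.6300
Numerator Σ_{t=1}^{9}(y_t−ȳ)(y_{t+1}−ȳ) = 15.8931
Denominator Σ(y_t−ȳ)² = 31.6010
r_1 = 15.8931 / 31.6010 = 0.503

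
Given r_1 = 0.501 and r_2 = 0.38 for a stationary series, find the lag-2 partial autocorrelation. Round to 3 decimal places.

φ_{22} = (r_2 − r_1²) / (1 − r_1²)
r_1² = (0.501)² = 0.251001
Numerator = 0.38 − 0.2510 = 0.1290; denominator = 1 − 0.2510 = 0.7490
φ_{22} = 0.1290 / 0.7490 = 0.172

0.172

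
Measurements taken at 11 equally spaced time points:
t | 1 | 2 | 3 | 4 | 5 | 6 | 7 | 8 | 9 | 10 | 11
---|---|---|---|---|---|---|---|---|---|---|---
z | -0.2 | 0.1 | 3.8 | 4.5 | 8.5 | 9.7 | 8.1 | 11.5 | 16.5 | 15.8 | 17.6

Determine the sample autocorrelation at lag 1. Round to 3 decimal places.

Mean z̄ = (-0.2 + 0.1 + 3.8 + 4.5 + 8.5 + 9.7 + 8.1 + 11.5 + 16.5 + 15.8 + 17.6)/11 = 8.7182
Numerator Σ_{t=1}^{10}(z_t−z̄)(z_{t+1}−z̄) = 278.0260
Denominator Σ(z_t−z̄)² = 394.5164
r_1 = 278.0260 / 394.5164 = 0.705

0.705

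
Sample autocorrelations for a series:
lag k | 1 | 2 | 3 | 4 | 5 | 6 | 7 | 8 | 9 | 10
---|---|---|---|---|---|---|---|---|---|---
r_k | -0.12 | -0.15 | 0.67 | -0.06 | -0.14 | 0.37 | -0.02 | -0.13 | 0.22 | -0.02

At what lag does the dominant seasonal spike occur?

The largest autocorrelation is r_3 = 0.67, with weaker echoes at lags 6 (0.37) and 9 (0.22); the remaining lags stay at or below -0.02.
The dominant spike at lag 3 indicates a seasonal period of 3.

3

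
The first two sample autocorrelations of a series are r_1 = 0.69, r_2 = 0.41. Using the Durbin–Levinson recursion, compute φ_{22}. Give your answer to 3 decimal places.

φ_{22} = (r_2 − r_1²) / (1 − r_1²)
r_1² = (0.69)² = 0.4761
Numerator = 0.41 − 0.4761 = -0.0661; denominator = 1 − 0.4761 = 0.5239
φ_{22} = -0.0661 / 0.5239 = -0.126

-0.126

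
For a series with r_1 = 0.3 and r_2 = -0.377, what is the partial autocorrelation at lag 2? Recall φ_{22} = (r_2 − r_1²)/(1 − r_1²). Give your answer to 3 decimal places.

φ_{22} = (r_2 − r_1²) / (1 − r_1²)
r_1² = (0.3)² = 0.09
Numerator = -0.377 − 0.0900 = -0.4670; denominator = 1 − 0.0900 = 0.9100
φ_{22} = -0.4670 / 0.9100 = -0.513

-0.513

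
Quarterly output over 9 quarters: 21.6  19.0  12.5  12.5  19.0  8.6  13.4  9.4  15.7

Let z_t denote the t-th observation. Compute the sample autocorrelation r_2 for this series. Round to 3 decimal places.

Mean z̄ = (21.6 + 19.0 + 12.5 + 12.5 + 19.0 + 8.6 + 13.4 + 9.4 + 15.7)/9 = 14.6333
Σ(z_t−z̄)(z_{t+2}−z̄) = (-14.8622) + (-9.3156) + (-9.3156) + (12.8711) + (-5.3856) + (31.5744) + (-1.3156) = 4.2511
Denominator Σ(z_t−z̄)² = 162.2200
r_2 = 4.2511 / 162.2200 = 0.026

0.026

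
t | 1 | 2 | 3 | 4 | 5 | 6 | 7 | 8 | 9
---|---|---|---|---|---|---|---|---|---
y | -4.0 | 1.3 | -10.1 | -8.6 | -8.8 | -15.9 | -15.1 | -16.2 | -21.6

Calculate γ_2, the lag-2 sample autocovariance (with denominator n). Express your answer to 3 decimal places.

Mean ȳ = (-4.0 + 1.3 − 10.1 − 8.6 − 8.8 − 15.9 − 15.1 − 16.2 − 21.6)/9 = -11.0000
Σ_{t=1}^{7}(y_t−ȳ)(y_{t+2}−ȳ) = 85.9600
γ_2 = 85.9600 / 9 = 9.551

9.551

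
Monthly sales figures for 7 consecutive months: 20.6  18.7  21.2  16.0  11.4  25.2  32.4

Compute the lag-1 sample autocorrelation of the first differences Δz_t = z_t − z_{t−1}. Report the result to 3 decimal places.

First differences Δz: -1.9, 2.5, -5.2, -4.6, 13.8, 7.2
Mean of differences = 1.9667
Numerator Σ(Δz_t−Δz̄)(Δz_{t+1}−Δz̄) = 25.3989
Denominator Σ(Δz_t−Δz̄)² = 277.1333
r_1(Δz) = 25.3989 / 277.1333 = 0.092

0.092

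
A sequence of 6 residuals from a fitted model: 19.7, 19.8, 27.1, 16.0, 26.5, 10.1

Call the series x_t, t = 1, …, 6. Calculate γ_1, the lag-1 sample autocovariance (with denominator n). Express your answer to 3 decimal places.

Mean x̄ = (19.7 + 19.8 + 27.1 + 16.0 + 26.5 + 10.1)/6 = 19.8667
Σ_{t=1}^{5}(x_t−x̄)(x_{t+1}−x̄) = -118.8744
γ_1 = -118.8744 / 6 = -19.812

-19.812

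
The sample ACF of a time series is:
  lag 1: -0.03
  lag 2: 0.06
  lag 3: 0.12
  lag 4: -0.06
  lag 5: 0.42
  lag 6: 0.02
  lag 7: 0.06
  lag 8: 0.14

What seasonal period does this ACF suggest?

5

The largest autocorrelation is r_5 = 0.42; the remaining lags stay at or below 0.14.
The dominant spike at lag 5 indicates a seasonal period of 5.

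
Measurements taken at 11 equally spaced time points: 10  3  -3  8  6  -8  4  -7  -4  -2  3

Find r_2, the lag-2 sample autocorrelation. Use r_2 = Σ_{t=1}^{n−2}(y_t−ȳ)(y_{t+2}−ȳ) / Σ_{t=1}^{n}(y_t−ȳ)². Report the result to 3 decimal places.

Mean ȳ = (10 + 3 − 3 + 8 + 6 − 8 + 4 − 7 − 4 − 2 + 3)/11 = 0.9091
Numerator Σ_{t=1}^{9}(y_t−ȳ)(y_{t+2}−ȳ) = -20.0165
Denominator Σ(y_t−ȳ)² = 366.9091
r_2 = -20.0165 / 366.9091 = -0.055

-0.055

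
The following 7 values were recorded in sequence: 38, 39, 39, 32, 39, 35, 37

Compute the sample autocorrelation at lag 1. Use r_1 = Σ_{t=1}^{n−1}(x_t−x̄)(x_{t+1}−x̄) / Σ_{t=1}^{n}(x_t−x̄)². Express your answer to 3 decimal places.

Mean x̄ = (38 + 39 + 39 + 32 + 39 + 35 + 37)/7 = 37.0000
Deviations from mean: 1.0000, 2.0000, 2.0000, -5.0000, 2.0000, -2.0000, 0.0000
Σ(x_t−x̄)(x_{t+1}−x̄) = (2.0000) + (4.0000) + (-10.0000) + (-10.0000) + (-4.0000) + (0.0000) = -18.0000
Denominator Σ(x_t−x̄)² = 42.0000
r_1 = -18.0000 / 42.0000 = -0.429

-0.429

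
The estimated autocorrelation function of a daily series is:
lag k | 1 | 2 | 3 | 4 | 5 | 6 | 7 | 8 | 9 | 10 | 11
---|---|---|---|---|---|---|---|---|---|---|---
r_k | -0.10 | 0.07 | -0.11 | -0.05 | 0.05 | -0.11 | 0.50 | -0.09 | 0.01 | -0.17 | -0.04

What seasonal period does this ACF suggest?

7

The largest autocorrelation is r_7 = 0.50; the remaining lags stay at or below 0.07.
The dominant spike at lag 7 indicates a seasonal period of 7.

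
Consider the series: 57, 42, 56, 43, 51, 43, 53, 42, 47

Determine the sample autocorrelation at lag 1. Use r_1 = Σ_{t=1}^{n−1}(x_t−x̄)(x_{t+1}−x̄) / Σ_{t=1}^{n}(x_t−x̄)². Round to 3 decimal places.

-0.729

Mean x̄ = (57 + 42 + 56 + 43 + 51 + 43 + 53 + 42 + 47)/9 = 48.2222
Numerator Σ_{t=1}^{8}(x_t−x̄)(x_{t+1}−x̄) = -219.7160
Denominator Σ(x_t−x̄)² = 301.5556
r_1 = -219.7160 / 301.5556 = -0.729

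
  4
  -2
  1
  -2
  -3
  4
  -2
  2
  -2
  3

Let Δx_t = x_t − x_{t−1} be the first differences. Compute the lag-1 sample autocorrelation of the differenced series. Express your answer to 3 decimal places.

-0.676

First differences Δx: -6, 3, -3, -1, 7, -6, 4, -4, 5
Mean of differences = -0.1111
Numerator Σ(Δx_t−Δx̄)(Δx_{t+1}−Δx̄) = -133.0123
Denominator Σ(Δx_t−Δx̄)² = 196.8889
r_1(Δx) = -133.0123 / 196.8889 = -0.676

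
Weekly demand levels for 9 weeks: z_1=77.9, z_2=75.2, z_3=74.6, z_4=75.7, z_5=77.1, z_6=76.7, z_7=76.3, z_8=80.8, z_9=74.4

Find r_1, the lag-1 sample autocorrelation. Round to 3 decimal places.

-0.261

Mean z̄ = (77.9 + 75.2 + 74.6 + 75.7 + 77.1 + 76.7 + 76.3 + 80.8 + 74.4)/9 = 76.5222
Numerator Σ_{t=1}^{8}(z_t−z̄)(z_{t+1}−z̄) = -8.1405
Denominator Σ(z_t−z̄)² = 31.2356
r_1 = -8.1405 / 31.2356 = -0.261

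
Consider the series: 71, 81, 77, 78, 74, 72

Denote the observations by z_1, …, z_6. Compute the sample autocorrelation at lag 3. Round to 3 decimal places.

-0.337

Mean z̄ = (71 + 81 + 77 + 78 + 74 + 72)/6 = 75.5000
Σ(z_t−z̄)(z_{t+3}−z̄) = (-11.2500) + (-8.2500) + (-5.2500) = -24.7500
Denominator Σ(z_t−z̄)² = 73.5000
r_3 = -24.7500 / 73.5000 = -0.337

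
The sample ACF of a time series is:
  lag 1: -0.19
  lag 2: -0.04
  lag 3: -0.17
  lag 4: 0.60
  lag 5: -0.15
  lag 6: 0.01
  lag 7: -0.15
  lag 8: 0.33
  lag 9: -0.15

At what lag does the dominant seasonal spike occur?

4

The largest autocorrelation is r_4 = 0.60, with a weaker echo at lag 8 (0.33); the remaining lags stay at or below 0.01.
The dominant spike at lag 4 indicates a seasonal period of 4.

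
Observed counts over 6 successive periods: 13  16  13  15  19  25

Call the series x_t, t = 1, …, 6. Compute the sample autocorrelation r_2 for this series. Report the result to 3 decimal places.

-0.067

Mean x̄ = (13 + 16 + 13 + 15 + 19 + 25)/6 = 16.8333
Deviations from mean: -3.8333, -0.8333, -3.8333, -1.8333, 2.1667, 8.1667
Numerator Σ_{t=1}^{4}(x_t−x̄)(x_{t+2}−x̄) = -7.0556
Denominator Σ(x_t−x̄)² = 104.8333
r_2 = -7.0556 / 104.8333 = -0.067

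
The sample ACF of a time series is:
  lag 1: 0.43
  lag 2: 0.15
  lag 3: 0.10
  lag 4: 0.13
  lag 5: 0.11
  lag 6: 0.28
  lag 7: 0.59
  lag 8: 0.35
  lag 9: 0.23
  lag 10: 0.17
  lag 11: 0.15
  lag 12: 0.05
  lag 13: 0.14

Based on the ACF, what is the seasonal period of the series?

7

The largest autocorrelation is r_7 = 0.59; the remaining lags stay at or below 0.43. The elevated value at lag 1 (0.43), dropping to 0.15 at lag 2, reflects decaying short-term dependence rather than seasonality.
The dominant spike at lag 7 indicates a seasonal period of 7.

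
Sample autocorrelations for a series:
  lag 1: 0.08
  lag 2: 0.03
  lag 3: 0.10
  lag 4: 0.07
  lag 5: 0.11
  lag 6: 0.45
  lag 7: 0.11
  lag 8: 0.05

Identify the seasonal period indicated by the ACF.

6

The largest autocorrelation is r_6 = 0.45; the remaining lags stay at or below 0.11.
The dominant spike at lag 6 indicates a seasonal period of 6.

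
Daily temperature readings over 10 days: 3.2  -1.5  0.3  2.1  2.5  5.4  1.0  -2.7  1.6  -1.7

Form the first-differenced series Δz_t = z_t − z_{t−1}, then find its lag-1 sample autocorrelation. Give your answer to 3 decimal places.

-0.294

First differences Δz: -4.7, 1.8, 1.8, 0.4, 2.9, -4.4, -3.7, 4.3, -3.3
Mean of differences = -0.5444
Numerator Σ(Δz_t−Δz̄)(Δz_{t+1}−Δz̄) = -28.5286
Denominator Σ(Δz_t−Δz̄)² = 96.9022
r_1(Δz) = -28.5286 / 96.9022 = -0.294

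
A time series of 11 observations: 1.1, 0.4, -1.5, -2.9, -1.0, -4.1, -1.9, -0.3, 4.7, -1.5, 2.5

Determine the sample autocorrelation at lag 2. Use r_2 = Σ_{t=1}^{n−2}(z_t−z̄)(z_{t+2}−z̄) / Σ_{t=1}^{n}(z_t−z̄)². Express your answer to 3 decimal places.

Mean z̄ = (1.1 + 0.4 − 1.5 − 2.9 − 1.0 − 4.1 − 1.9 − 0.3 + 4.7 − 1.5 + 2.5)/11 = -0.4091
Numerator Σ_{t=1}^{9}(z_t−z̄)(z_{t+2}−z̄) = 13.7817
Denominator Σ(z_t−z̄)² = 62.2891
r_2 = 13.7817 / 62.2891 = 0.221

0.221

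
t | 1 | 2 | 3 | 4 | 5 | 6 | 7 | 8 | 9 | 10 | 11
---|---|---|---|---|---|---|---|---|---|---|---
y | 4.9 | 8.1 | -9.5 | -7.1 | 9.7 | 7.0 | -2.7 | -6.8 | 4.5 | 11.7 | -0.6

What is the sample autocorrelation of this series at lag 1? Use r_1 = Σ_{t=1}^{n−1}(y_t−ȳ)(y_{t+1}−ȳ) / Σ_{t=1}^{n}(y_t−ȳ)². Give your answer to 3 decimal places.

0.027

Mean ȳ = (4.9 + 8.1 − 9.5 − 7.1 + 9.7 + 7.0 − 2.7 − 6.8 + 4.5 + 11.7 − 0.6)/11 = 1.7455
Numerator Σ_{t=1}^{10}(y_t−ȳ)(y_{t+1}−ȳ) = 14.6561
Denominator Σ(y_t−ȳ)² = 550.8873
r_1 = 14.6561 / 550.8873 = 0.027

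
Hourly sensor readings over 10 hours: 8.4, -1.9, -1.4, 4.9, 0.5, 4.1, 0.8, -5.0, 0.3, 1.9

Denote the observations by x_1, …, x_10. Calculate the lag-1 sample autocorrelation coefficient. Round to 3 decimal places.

-0.167

Mean x̄ = (8.4 − 1.9 − 1.4 + 4.9 + 0.5 + 4.1 + 0.8 − 5.0 + 0.3 + 1.9)/10 = 1.2600
Numerator Σ_{t=1}^{9}(x_t−x̄)(x_{t+1}−x̄) = -21.7956
Denominator Σ(x_t−x̄)² = 130.6640
r_1 = -21.7956 / 130.6640 = -0.167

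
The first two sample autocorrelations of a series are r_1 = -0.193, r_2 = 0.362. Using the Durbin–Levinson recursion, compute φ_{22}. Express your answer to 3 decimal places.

0.337

φ_{22} = (r_2 − r_1²) / (1 − r_1²)
r_1² = (-0.193)² = 0.037249
Numerator = 0.362 − 0.0372 = 0.3248; denominator = 1 − 0.0372 = 0.9628
φ_{22} = 0.3248 / 0.9628 = 0.337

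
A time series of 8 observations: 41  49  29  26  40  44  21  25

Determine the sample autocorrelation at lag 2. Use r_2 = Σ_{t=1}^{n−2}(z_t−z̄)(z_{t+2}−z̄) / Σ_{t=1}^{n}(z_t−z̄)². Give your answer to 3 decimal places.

-0.581

Mean z̄ = (41 + 49 + 29 + 26 + 40 + 44 + 21 + 25)/8 = 34.3750
Numerator Σ_{t=1}^{6}(z_t−z̄)(z_{t+2}−z̄) = -434.4063
Denominator Σ(z_t−z̄)² = 747.8750
r_2 = -434.4063 / 747.8750 = -0.581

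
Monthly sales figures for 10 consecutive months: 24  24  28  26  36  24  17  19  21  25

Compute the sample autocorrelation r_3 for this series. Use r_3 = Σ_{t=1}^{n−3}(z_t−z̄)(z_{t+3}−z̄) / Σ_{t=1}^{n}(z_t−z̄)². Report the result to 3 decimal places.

-0.342

Mean z̄ = (24 + 24 + 28 + 26 + 36 + 24 + 17 + 19 + 21 + 25)/10 = 24.4000
Σ(z_t−z̄)(z_{t+3}−z̄) = (-0.6400) + (-4.6400) + (-1.4400) + (-11.8400) + (-62.6400) + (1.3600) + (-4.4400) = -84.2800
Denominator Σ(z_t−z̄)² = 246.4000
r_3 = -84.2800 / 246.4000 = -0.342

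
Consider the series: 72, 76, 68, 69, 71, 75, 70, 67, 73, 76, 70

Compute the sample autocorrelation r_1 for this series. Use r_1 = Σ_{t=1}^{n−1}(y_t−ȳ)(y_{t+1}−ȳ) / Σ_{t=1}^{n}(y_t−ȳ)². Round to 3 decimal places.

-0.107

Mean ȳ = (72 + 76 + 68 + 69 + 71 + 75 + 70 + 67 + 73 + 76 + 70)/11 = 71.5455
Numerator Σ_{t=1}^{10}(y_t−ȳ)(y_{t+1}−ȳ) = -10.5702
Denominator Σ(y_t−ȳ)² = 98.7273
r_1 = -10.5702 / 98.7273 = -0.107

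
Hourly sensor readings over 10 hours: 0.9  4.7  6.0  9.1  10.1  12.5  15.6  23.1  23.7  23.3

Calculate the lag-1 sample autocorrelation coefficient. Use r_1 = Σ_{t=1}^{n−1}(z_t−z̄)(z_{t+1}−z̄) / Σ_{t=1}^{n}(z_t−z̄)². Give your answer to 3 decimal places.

Mean z̄ = (0.9 + 4.7 + 6.0 + 9.1 + 10.1 + 12.5 + 15.6 + 23.1 + 23.7 + 23.3)/10 = 12.9000
Numerator Σ_{t=1}^{9}(z_t−z̄)(z_{t+1}−z̄) = 441.9000
Denominator Σ(z_t−z̄)² = 617.4200
r_1 = 441.9000 / 617.4200 = 0.716

0.716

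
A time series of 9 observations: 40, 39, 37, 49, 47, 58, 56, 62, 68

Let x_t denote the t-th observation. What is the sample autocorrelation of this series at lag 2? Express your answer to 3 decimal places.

Mean x̄ = (40 + 39 + 37 + 49 + 47 + 58 + 56 + 62 + 68)/9 = 50.6667
Σ(x_t−x̄)(x_{t+2}−x̄) = (145.7778) + (19.4444) + (50.1111) + (-12.2222) + (-19.5556) + (83.1111) + (92.4444) = 359.1111
Denominator Σ(x_t−x̄)² = 964.0000
r_2 = 359.1111 / 964.0000 = 0.373

0.373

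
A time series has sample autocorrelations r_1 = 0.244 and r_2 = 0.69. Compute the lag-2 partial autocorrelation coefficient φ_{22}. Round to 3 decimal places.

0.670

φ_{22} = (r_2 − r_1²) / (1 − r_1²)
r_1² = (0.244)² = 0.059536
Numerator = 0.69 − 0.0595 = 0.6305; denominator = 1 − 0.0595 = 0.9405
φ_{22} = 0.6305 / 0.9405 = 0.670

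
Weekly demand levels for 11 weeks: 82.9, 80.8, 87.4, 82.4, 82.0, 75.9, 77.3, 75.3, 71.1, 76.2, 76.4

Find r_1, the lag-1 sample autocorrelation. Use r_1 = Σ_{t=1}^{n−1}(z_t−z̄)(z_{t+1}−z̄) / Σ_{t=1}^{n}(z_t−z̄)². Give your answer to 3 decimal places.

Mean z̄ = (82.9 + 80.8 + 87.4 + 82.4 + 82.0 + 75.9 + 77.3 + 75.3 + 71.1 + 76.2 + 76.4)/11 = 78.8818
Numerator Σ_{t=1}^{10}(z_t−z̄)(z_{t+1}−z̄) = 121.4688
Denominator Σ(z_t−z̄)² = 212.6164
r_1 = 121.4688 / 212.6164 = 0.571

0.571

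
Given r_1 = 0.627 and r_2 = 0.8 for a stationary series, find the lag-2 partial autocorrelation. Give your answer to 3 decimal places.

φ_{22} = (r_2 − r_1²) / (1 − r_1²)
r_1² = (0.627)² = 0.393129
Numerator = 0.8 − 0.3931 = 0.4069; denominator = 1 − 0.3931 = 0.6069
φ_{22} = 0.4069 / 0.6069 = 0.670

0.670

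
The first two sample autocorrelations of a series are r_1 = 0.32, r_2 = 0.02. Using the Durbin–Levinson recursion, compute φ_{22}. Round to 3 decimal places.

φ_{22} = (r_2 − r_1²) / (1 − r_1²)
r_1² = (0.32)² = 0.1024
Numerator = 0.02 − 0.1024 = -0.0824; denominator = 1 − 0.1024 = 0.8976
φ_{22} = -0.0824 / 0.8976 = -0.092

-0.092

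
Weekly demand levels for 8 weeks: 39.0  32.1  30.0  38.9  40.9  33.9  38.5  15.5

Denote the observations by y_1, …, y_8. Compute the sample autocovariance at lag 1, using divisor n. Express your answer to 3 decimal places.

-8.515

Mean ȳ = (39.0 + 32.1 + 30.0 + 38.9 + 40.9 + 33.9 + 38.5 + 15.5)/8 = 33.6000
Σ_{t=1}^{7}(y_t−ȳ)(y_{t+1}−ȳ) = -68.1200
γ_1 = -68.1200 / 8 = -8.515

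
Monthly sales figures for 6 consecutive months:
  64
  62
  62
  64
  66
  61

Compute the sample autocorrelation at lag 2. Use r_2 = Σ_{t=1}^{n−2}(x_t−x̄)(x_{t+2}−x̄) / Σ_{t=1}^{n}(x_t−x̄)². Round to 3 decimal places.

-0.419

Mean x̄ = (64 + 62 + 62 + 64 + 66 + 61)/6 = 63.1667
Deviations from mean: 0.8333, -1.1667, -1.1667, 0.8333, 2.8333, -2.1667
Numerator Σ_{t=1}^{4}(x_t−x̄)(x_{t+2}−x̄) = -7.0556
Denominator Σ(x_t−x̄)² = 16.8333
r_2 = -7.0556 / 16.8333 = -0.419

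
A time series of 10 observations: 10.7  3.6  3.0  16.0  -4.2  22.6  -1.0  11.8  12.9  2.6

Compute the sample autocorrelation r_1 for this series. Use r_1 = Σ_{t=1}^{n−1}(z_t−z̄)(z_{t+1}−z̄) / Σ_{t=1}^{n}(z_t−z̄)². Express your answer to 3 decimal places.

Mean z̄ = (10.7 + 3.6 + 3.0 + 16.0 − 4.2 + 22.6 − 1.0 + 11.8 + 12.9 + 2.6)/10 = 7.8000
Numerator Σ_{t=1}^{9}(z_t−z̄)(z_{t+1}−z̄) = -478.9400
Denominator Σ(z_t−z̄)² = 625.8600
r_1 = -478.9400 / 625.8600 = -0.765

-0.765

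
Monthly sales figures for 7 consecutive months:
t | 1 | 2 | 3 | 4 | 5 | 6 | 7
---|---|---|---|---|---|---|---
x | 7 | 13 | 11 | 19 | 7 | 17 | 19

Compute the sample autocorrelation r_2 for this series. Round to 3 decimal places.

Mean x̄ = (7 + 13 + 11 + 19 + 7 + 17 + 19)/7 = 13.2857
Σ(x_t−x̄)(x_{t+2}−x̄) = (14.3673) + (-1.6327) + (14.3673) + (21.2245) + (-35.9184) = 12.4082
Denominator Σ(x_t−x̄)² = 163.4286
r_2 = 12.4082 / 163.4286 = 0.076

0.076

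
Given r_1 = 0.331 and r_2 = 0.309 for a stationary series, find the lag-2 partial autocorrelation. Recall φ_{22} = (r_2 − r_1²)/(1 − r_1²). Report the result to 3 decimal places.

0.224

φ_{22} = (r_2 − r_1²) / (1 − r_1²)
r_1² = (0.331)² = 0.109561
Numerator = 0.309 − 0.1096 = 0.1994; denominator = 1 − 0.1096 = 0.8904
φ_{22} = 0.1994 / 0.8904 = 0.224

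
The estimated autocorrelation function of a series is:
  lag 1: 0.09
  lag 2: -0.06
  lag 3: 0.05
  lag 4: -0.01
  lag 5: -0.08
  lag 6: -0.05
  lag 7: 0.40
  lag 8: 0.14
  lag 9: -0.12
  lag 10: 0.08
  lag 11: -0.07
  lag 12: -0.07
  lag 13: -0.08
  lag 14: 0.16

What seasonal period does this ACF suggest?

The largest autocorrelation is r_7 = 0.40, with a weaker echo at lag 14 (0.16); the remaining lags stay at or below 0.14.
The dominant spike at lag 7 indicates a seasonal period of 7.

7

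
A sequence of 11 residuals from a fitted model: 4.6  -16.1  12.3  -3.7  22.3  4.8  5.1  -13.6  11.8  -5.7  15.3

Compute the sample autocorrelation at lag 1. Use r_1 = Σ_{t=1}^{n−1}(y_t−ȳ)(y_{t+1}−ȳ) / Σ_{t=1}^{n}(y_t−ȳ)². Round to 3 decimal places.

-0.496

Mean ȳ = (4.6 − 16.1 + 12.3 − 3.7 + 22.3 + 4.8 + 5.1 − 13.6 + 11.8 − 5.7 + 15.3)/11 = 3.3727
Numerator Σ_{t=1}^{10}(y_t−ȳ)(y_{t+1}−ȳ) = -722.2862
Denominator Σ(y_t−ȳ)² = 1457.3418
r_1 = -722.2862 / 1457.3418 = -0.496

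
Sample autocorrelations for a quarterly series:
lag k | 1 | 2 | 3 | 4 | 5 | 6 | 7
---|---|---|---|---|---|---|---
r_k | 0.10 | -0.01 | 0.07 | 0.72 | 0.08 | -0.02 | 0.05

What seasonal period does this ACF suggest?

4

The largest autocorrelation is r_4 = 0.72; the remaining lags stay at or below 0.10.
The dominant spike at lag 4 indicates a seasonal period of 4.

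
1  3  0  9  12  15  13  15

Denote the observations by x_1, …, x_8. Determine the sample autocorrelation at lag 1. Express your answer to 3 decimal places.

0.604

Mean x̄ = (1 + 3 + 0 + 9 + 12 + 15 + 13 + 15)/8 = 8.5000
Deviations from mean: -7.5000, -5.5000, -8.5000, 0.5000, 3.5000, 6.5000, 4.5000, 6.5000
Numerator Σ_{t=1}^{7}(x_t−x̄)(x_{t+1}−x̄) = 166.7500
Denominator Σ(x_t−x̄)² = 276.0000
r_1 = 166.7500 / 276.0000 = 0.604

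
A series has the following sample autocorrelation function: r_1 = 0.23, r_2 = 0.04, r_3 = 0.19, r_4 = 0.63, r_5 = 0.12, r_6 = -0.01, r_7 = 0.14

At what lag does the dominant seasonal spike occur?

4

The largest autocorrelation is r_4 = 0.63; the remaining lags stay at or below 0.23. The elevated value at lag 1 (0.23), dropping to 0.04 at lag 2, reflects decaying short-term dependence rather than seasonality.
The dominant spike at lag 4 indicates a seasonal period of 4.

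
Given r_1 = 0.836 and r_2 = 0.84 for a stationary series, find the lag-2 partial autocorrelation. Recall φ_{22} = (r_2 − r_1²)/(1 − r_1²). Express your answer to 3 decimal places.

0.469

φ_{22} = (r_2 − r_1²) / (1 − r_1²)
r_1² = (0.836)² = 0.698896
Numerator = 0.84 − 0.6989 = 0.1411; denominator = 1 − 0.6989 = 0.3011
φ_{22} = 0.1411 / 0.3011 = 0.469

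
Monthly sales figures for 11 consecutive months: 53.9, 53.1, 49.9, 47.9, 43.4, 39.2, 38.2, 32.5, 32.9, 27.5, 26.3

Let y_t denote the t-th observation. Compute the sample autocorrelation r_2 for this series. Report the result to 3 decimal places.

0.475

Mean ȳ = (53.9 + 53.1 + 49.9 + 47.9 + 43.4 + 39.2 + 38.2 + 32.5 + 32.9 + 27.5 + 26.3)/11 = 40.4364
Numerator Σ_{t=1}^{9}(y_t−ȳ)(y_{t+2}−ȳ) = 469.9937
Denominator Σ(y_t−ȳ)² = 989.1855
r_2 = 469.9937 / 989.1855 = 0.475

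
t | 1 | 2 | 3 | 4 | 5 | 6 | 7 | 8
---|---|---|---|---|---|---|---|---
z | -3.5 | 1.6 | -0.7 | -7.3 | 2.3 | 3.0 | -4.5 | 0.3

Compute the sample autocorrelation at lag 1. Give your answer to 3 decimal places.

Mean z̄ = (-3.5 + 1.6 − 0.7 − 7.3 + 2.3 + 3.0 − 4.5 + 0.3)/8 = -1.1000
Σ(z_t−z̄)(z_{t+1}−z̄) = (-6.4800) + (1.0800) + (-2.4800) + (-21.0800) + (13.9400) + (-13.9400) + (-4.7600) = -33.7200
Denominator Σ(z_t−z̄)² = 93.5400
r_1 = -33.7200 / 93.5400 = -0.360

-0.360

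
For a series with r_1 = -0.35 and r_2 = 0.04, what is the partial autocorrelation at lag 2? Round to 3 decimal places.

φ_{22} = (r_2 − r_1²) / (1 − r_1²)
r_1² = (-0.35)² = 0.1225
Numerator = 0.04 − 0.1225 = -0.0825; denominator = 1 − 0.1225 = 0.8775
φ_{22} = -0.0825 / 0.8775 = -0.094

-0.094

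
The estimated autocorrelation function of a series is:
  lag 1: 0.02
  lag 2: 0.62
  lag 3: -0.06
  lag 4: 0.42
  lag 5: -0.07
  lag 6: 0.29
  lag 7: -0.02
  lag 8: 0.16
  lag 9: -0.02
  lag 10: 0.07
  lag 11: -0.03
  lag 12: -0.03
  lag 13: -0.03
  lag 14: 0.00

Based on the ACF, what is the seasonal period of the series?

The largest autocorrelation is r_2 = 0.62, with weaker echoes at lags 4 (0.42), 6 (0.29) and 8 (0.16); the remaining lags stay at or below 0.07.
The dominant spike at lag 2 indicates a seasonal period of 2.

2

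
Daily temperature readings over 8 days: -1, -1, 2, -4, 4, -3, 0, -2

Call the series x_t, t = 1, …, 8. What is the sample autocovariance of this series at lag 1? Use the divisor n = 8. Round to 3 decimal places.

-4.830

Mean x̄ = (-1 − 1 + 2 − 4 + 4 − 3 + 0 − 2)/8 = -0.6250
Σ_{t=1}^{7}(x_t−x̄)(x_{t+1}−x̄) = -38.6406
γ_1 = -38.6406 / 8 = -4.830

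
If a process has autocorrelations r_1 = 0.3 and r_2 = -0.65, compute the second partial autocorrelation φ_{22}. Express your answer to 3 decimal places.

φ_{22} = (r_2 − r_1²) / (1 − r_1²)
r_1² = (0.3)² = 0.09
Numerator = -0.65 − 0.0900 = -0.7400; denominator = 1 − 0.0900 = 0.9100
φ_{22} = -0.7400 / 0.9100 = -0.813

-0.813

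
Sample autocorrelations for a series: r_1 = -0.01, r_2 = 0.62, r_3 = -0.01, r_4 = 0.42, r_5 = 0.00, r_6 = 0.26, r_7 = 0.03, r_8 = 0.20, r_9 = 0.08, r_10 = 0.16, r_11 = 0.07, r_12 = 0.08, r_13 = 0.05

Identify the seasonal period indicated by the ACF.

2

The largest autocorrelation is r_2 = 0.62, with weaker echoes at lags 4 (0.42), 6 (0.26), 8 (0.20) and 10 (0.16); the remaining lags stay at or below 0.08.
The dominant spike at lag 2 indicates a seasonal period of 2.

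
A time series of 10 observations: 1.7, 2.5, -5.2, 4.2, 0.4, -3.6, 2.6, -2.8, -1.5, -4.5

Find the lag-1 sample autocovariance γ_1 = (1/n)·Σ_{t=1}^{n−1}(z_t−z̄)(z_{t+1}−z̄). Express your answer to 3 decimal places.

Mean z̄ = (1.7 + 2.5 − 5.2 + 4.2 + 0.4 − 3.6 + 2.6 − 2.8 − 1.5 − 4.5)/10 = -0.6200
Σ_{t=1}^{9}(z_t−z̄)(z_{t+1}−z̄) = -38.5324
γ_1 = -38.5324 / 10 = -3.853

-3.853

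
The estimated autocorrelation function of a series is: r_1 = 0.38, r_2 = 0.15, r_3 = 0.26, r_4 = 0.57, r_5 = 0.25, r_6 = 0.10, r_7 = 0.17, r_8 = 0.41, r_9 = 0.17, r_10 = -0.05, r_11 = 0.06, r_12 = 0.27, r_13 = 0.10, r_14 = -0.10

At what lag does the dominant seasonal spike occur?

4

The largest autocorrelation is r_4 = 0.57, with a weaker echo at lag 8 (0.41); the remaining lags stay at or below 0.38. The elevated value at lag 1 (0.38), dropping to 0.15 at lag 2, reflects decaying short-term dependence rather than seasonality.
The dominant spike at lag 4 indicates a seasonal period of 4.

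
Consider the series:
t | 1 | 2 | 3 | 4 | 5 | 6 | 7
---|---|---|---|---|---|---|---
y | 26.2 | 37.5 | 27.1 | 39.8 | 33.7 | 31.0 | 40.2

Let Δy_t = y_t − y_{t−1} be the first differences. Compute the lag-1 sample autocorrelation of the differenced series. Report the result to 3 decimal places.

-0.660

First differences Δy: 11.3, -10.4, 12.7, -6.1, -2.7, 9.2
Mean of differences = 2.3333
Numerator Σ(Δy_t−Δȳ)(Δy_{t+1}−Δȳ) = -325.7178
Denominator Σ(Δy_t−Δȳ)² = 493.6133
r_1(Δy) = -325.7178 / 493.6133 = -0.660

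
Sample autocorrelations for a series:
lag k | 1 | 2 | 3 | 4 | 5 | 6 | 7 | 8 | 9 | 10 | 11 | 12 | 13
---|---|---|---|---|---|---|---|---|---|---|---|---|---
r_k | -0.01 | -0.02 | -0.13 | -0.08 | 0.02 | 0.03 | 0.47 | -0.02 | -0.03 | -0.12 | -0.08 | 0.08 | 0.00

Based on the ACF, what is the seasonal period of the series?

7

The largest autocorrelation is r_7 = 0.47; the remaining lags stay at or below 0.08.
The dominant spike at lag 7 indicates a seasonal period of 7.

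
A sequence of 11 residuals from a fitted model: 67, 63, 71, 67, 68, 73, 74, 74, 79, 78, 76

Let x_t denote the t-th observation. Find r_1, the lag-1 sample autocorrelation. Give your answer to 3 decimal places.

Mean x̄ = (67 + 63 + 71 + 67 + 68 + 73 + 74 + 74 + 79 + 78 + 76)/11 = 71.8182
Numerator Σ_{t=1}^{10}(x_t−x̄)(x_{t+1}−x̄) = 160.7851
Denominator Σ(x_t−x̄)² = 257.6364
r_1 = 160.7851 / 257.6364 = 0.624

0.624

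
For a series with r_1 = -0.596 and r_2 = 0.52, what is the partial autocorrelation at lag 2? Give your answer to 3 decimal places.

φ_{22} = (r_2 − r_1²) / (1 − r_1²)
r_1² = (-0.596)² = 0.355216
Numerator = 0.52 − 0.3552 = 0.1648; denominator = 1 − 0.3552 = 0.6448
φ_{22} = 0.1648 / 0.6448 = 0.256

0.256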